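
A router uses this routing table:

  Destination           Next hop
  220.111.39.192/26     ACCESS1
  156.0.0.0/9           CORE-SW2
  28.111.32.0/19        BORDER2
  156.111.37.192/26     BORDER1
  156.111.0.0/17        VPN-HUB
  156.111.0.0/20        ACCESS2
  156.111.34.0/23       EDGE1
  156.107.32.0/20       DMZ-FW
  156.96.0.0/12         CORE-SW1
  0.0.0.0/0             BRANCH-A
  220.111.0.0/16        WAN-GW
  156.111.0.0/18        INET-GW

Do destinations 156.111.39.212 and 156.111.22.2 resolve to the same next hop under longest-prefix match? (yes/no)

156.111.39.212: longest match 156.111.0.0/18 -> INET-GW
156.111.22.2: longest match 156.111.0.0/18 -> INET-GW

yes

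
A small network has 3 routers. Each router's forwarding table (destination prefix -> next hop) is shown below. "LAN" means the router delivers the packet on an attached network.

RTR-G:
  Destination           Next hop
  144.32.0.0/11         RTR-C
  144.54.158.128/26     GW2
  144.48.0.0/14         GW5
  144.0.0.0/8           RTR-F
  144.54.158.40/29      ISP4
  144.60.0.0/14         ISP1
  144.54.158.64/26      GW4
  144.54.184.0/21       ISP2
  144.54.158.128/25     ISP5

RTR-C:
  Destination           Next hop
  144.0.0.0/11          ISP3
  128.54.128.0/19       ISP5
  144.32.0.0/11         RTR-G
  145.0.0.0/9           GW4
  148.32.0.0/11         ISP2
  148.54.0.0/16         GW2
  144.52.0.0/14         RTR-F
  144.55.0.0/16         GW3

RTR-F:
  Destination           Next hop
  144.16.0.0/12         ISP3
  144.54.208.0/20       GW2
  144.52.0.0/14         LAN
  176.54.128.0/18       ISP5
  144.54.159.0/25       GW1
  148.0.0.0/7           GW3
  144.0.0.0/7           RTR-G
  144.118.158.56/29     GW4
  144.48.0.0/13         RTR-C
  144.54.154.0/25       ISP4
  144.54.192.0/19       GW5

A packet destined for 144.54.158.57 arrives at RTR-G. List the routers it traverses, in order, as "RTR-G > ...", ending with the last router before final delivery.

At RTR-G: longest match for 144.54.158.57 is 144.32.0.0/11 -> RTR-C
At RTR-C: longest match for 144.54.158.57 is 144.52.0.0/14 -> RTR-F
At RTR-F: longest match for 144.54.158.57 is 144.52.0.0/14 -> LAN

RTR-G > RTR-C > RTR-F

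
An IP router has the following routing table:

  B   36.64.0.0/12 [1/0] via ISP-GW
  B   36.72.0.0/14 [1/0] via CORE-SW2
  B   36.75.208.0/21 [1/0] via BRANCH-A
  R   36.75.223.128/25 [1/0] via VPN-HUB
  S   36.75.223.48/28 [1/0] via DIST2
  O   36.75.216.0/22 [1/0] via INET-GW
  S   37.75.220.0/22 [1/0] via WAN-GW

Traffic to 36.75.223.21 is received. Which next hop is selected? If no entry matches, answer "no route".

CORE-SW2

Routes whose prefix contains 36.75.223.21:
  36.64.0.0/12 (36.64.0.0 - 36.79.255.255) -> ISP-GW
  36.72.0.0/14 (36.72.0.0 - 36.75.255.255) -> CORE-SW2
More-specific entries that do NOT match:
  36.75.223.48/28 (36.75.223.48 - 36.75.223.63) does not contain 36.75.223.21
  36.75.223.128/25 (36.75.223.128 - 36.75.223.255) does not contain 36.75.223.21
  36.75.216.0/22 (36.75.216.0 - 36.75.219.255) does not contain 36.75.223.21
  37.75.220.0/22 (37.75.220.0 - 37.75.223.255) does not contain 36.75.223.21
  36.75.208.0/21 (36.75.208.0 - 36.75.215.255) does not contain 36.75.223.21
Longest matching prefix is /14 -> next hop CORE-SW2.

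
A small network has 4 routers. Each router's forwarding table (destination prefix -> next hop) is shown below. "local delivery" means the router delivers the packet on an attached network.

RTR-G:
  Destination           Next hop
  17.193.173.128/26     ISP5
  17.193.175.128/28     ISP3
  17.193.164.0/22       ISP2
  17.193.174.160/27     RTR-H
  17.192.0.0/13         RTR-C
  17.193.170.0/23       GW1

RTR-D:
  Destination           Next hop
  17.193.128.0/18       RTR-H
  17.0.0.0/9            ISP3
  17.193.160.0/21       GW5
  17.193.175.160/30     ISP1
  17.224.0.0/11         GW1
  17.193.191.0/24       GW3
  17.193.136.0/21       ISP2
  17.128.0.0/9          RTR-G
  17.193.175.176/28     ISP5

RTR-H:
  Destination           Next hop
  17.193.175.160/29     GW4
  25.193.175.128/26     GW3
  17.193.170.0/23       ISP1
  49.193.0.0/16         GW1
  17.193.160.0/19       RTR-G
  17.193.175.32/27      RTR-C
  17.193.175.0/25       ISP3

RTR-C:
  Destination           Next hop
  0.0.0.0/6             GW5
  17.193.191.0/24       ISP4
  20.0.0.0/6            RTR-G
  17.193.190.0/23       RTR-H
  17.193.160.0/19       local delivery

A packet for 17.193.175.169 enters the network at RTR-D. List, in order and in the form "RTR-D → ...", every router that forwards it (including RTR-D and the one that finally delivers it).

RTR-D → RTR-H → RTR-G → RTR-C

At RTR-D: longest match for 17.193.175.169 is 17.193.128.0/18 -> RTR-H
At RTR-H: longest match for 17.193.175.169 is 17.193.160.0/19 -> RTR-G
At RTR-G: longest match for 17.193.175.169 is 17.192.0.0/13 -> RTR-C
At RTR-C: longest match for 17.193.175.169 is 17.193.160.0/19 -> local delivery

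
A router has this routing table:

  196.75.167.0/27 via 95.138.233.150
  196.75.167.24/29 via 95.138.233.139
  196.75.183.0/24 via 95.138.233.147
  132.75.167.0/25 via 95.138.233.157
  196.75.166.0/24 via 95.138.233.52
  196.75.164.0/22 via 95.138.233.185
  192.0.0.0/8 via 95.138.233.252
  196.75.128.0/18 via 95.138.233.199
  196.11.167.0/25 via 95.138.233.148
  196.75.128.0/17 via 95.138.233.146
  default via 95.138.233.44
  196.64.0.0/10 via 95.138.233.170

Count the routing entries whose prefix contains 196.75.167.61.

Prefixes containing 196.75.167.61:
  0.0.0.0/0 (default, matches everything)
  196.64.0.0/10 (196.64.0.0 - 196.127.255.255)
  196.75.128.0/17 (196.75.128.0 - 196.75.255.255)
  196.75.128.0/18 (196.75.128.0 - 196.75.191.255)
  196.75.164.0/22 (196.75.164.0 - 196.75.167.255)
Total matching entries: 5.

5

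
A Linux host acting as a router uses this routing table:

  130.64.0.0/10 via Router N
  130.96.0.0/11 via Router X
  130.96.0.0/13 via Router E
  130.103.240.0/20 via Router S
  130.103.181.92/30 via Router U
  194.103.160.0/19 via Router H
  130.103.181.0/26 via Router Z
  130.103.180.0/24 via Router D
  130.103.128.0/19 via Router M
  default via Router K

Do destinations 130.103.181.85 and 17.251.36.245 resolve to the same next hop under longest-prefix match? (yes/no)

no

130.103.181.85: longest match 130.96.0.0/13 -> Router E
17.251.36.245: longest match 0.0.0.0/0 -> Router K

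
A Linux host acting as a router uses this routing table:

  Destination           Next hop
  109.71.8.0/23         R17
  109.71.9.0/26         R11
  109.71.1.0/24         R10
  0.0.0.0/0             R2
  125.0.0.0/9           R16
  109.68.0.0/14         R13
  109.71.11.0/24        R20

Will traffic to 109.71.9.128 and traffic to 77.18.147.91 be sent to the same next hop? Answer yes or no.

109.71.9.128: longest match 109.71.8.0/23 -> R17
77.18.147.91: longest match 0.0.0.0/0 -> R2

no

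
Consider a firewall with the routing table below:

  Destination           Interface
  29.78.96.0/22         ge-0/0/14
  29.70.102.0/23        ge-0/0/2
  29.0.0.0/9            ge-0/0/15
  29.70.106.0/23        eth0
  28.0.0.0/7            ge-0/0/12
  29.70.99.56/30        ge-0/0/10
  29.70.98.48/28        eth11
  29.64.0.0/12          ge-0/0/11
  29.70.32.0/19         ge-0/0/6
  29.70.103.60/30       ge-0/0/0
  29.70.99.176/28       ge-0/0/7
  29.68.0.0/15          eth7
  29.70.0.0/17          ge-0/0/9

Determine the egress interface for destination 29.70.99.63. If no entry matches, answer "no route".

Routes whose prefix contains 29.70.99.63:
  28.0.0.0/7 (28.0.0.0 - 29.255.255.255) -> ge-0/0/12
  29.0.0.0/9 (29.0.0.0 - 29.127.255.255) -> ge-0/0/15
  29.64.0.0/12 (29.64.0.0 - 29.79.255.255) -> ge-0/0/11
  29.70.0.0/17 (29.70.0.0 - 29.70.127.255) -> ge-0/0/9
More-specific entries that do NOT match:
  29.70.99.56/30 (29.70.99.56 - 29.70.99.59) does not contain 29.70.99.63
  29.70.103.60/30 (29.70.103.60 - 29.70.103.63) does not contain 29.70.99.63
  29.70.98.48/28 (29.70.98.48 - 29.70.98.63) does not contain 29.70.99.63
  29.70.99.176/28 (29.70.99.176 - 29.70.99.191) does not contain 29.70.99.63
  29.70.102.0/23 (29.70.102.0 - 29.70.103.255) does not contain 29.70.99.63
  29.70.106.0/23 (29.70.106.0 - 29.70.107.255) does not contain 29.70.99.63
  29.78.96.0/22 (29.78.96.0 - 29.78.99.255) does not contain 29.70.99.63
  29.70.32.0/19 (29.70.32.0 - 29.70.63.255) does not contain 29.70.99.63
Longest matching prefix is /17 -> interface ge-0/0/9.

ge-0/0/9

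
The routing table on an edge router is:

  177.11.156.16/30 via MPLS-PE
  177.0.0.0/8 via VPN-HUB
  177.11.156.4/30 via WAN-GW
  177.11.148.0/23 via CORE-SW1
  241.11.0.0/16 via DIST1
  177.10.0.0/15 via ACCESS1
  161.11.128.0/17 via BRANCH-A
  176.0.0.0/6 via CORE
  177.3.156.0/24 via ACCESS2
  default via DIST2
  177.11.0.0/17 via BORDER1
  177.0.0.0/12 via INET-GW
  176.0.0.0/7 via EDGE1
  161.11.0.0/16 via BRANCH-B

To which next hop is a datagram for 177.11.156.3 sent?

Routes whose prefix contains 177.11.156.3:
  0.0.0.0/0 (default, matches everything) -> DIST2
  176.0.0.0/6 (176.0.0.0 - 179.255.255.255) -> CORE
  176.0.0.0/7 (176.0.0.0 - 177.255.255.255) -> EDGE1
  177.0.0.0/8 (177.0.0.0 - 177.255.255.255) -> VPN-HUB
  177.0.0.0/12 (177.0.0.0 - 177.15.255.255) -> INET-GW
  177.10.0.0/15 (177.10.0.0 - 177.11.255.255) -> ACCESS1
More-specific entries that do NOT match:
  177.11.156.16/30 (177.11.156.16 - 177.11.156.19) does not contain 177.11.156.3
  177.11.156.4/30 (177.11.156.4 - 177.11.156.7) does not contain 177.11.156.3
  177.3.156.0/24 (177.3.156.0 - 177.3.156.255) does not contain 177.11.156.3
  177.11.148.0/23 (177.11.148.0 - 177.11.149.255) does not contain 177.11.156.3
  161.11.128.0/17 (161.11.128.0 - 161.11.255.255) does not contain 177.11.156.3
  177.11.0.0/17 (177.11.0.0 - 177.11.127.255) does not contain 177.11.156.3
  241.11.0.0/16 (241.11.0.0 - 241.11.255.255) does not contain 177.11.156.3
  161.11.0.0/16 (161.11.0.0 - 161.11.255.255) does not contain 177.11.156.3
Longest matching prefix is /15 -> next hop ACCESS1.

ACCESS1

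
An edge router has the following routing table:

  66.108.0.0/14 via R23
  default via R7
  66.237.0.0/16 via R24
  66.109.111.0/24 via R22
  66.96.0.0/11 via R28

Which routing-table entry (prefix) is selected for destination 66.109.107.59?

66.108.0.0/14

Entries matching 66.109.107.59:
  0.0.0.0/0 (default, matches everything)
  66.96.0.0/11 (66.96.0.0 - 66.127.255.255)
  66.108.0.0/14 (66.108.0.0 - 66.111.255.255)
Most specific is 66.108.0.0/14.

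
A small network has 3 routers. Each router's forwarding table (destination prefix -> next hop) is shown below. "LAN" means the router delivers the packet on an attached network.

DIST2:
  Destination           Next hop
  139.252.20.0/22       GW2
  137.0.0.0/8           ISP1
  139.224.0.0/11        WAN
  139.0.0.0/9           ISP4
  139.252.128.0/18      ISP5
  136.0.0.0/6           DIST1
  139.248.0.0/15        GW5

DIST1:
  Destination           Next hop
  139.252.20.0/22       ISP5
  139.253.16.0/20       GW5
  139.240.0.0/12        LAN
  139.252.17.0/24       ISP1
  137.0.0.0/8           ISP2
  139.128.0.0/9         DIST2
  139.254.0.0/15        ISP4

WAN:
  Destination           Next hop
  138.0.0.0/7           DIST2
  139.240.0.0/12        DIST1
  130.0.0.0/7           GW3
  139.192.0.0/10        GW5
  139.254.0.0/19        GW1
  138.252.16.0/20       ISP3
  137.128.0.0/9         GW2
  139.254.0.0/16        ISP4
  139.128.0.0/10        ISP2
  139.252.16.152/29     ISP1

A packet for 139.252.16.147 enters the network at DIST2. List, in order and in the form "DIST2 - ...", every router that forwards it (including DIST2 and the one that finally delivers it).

At DIST2: longest match for 139.252.16.147 is 139.224.0.0/11 -> WAN
At WAN: longest match for 139.252.16.147 is 139.240.0.0/12 -> DIST1
At DIST1: longest match for 139.252.16.147 is 139.240.0.0/12 -> LAN

DIST2 - WAN - DIST1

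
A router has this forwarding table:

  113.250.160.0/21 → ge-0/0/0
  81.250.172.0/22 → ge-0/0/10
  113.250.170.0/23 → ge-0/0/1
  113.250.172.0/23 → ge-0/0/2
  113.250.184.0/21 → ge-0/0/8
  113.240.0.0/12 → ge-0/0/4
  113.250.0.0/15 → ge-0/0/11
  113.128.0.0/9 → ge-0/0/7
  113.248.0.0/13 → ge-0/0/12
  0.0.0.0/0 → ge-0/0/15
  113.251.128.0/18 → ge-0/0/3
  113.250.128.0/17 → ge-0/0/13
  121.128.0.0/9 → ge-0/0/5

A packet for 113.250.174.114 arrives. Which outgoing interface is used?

ge-0/0/13

Routes whose prefix contains 113.250.174.114:
  0.0.0.0/0 (default, matches everything) -> ge-0/0/15
  113.128.0.0/9 (113.128.0.0 - 113.255.255.255) -> ge-0/0/7
  113.240.0.0/12 (113.240.0.0 - 113.255.255.255) -> ge-0/0/4
  113.248.0.0/13 (113.248.0.0 - 113.255.255.255) -> ge-0/0/12
  113.250.0.0/15 (113.250.0.0 - 113.251.255.255) -> ge-0/0/11
  113.250.128.0/17 (113.250.128.0 - 113.250.255.255) -> ge-0/0/13
More-specific entries that do NOT match:
  113.250.170.0/23 (113.250.170.0 - 113.250.171.255) does not contain 113.250.174.114
  113.250.172.0/23 (113.250.172.0 - 113.250.173.255) does not contain 113.250.174.114
  81.250.172.0/22 (81.250.172.0 - 81.250.175.255) does not contain 113.250.174.114
  113.250.160.0/21 (113.250.160.0 - 113.250.167.255) does not contain 113.250.174.114
  113.250.184.0/21 (113.250.184.0 - 113.250.191.255) does not contain 113.250.174.114
  113.251.128.0/18 (113.251.128.0 - 113.251.191.255) does not contain 113.250.174.114
Longest matching prefix is /17 -> interface ge-0/0/13.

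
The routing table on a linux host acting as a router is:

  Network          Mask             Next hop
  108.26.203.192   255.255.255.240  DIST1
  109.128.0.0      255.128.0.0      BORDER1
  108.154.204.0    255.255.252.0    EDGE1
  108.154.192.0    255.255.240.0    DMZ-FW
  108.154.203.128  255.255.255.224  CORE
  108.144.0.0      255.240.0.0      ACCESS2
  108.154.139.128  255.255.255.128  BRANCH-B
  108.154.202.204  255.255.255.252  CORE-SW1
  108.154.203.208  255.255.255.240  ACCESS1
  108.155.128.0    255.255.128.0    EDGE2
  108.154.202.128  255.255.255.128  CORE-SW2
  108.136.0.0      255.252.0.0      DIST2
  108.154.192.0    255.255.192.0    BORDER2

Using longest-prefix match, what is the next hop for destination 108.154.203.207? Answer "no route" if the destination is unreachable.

DMZ-FW

Routes whose prefix contains 108.154.203.207:
  108.144.0.0/12 (108.144.0.0 - 108.159.255.255) -> ACCESS2
  108.154.192.0/18 (108.154.192.0 - 108.154.255.255) -> BORDER2
  108.154.192.0/20 (108.154.192.0 - 108.154.207.255) -> DMZ-FW
More-specific entries that do NOT match:
  108.154.202.204/30 (108.154.202.204 - 108.154.202.207) does not contain 108.154.203.207
  108.26.203.192/28 (108.26.203.192 - 108.26.203.207) does not contain 108.154.203.207
  108.154.203.208/28 (108.154.203.208 - 108.154.203.223) does not contain 108.154.203.207
  108.154.203.128/27 (108.154.203.128 - 108.154.203.159) does not contain 108.154.203.207
  108.154.139.128/25 (108.154.139.128 - 108.154.139.255) does not contain 108.154.203.207
  108.154.202.128/25 (108.154.202.128 - 108.154.202.255) does not contain 108.154.203.207
  108.154.204.0/22 (108.154.204.0 - 108.154.207.255) does not contain 108.154.203.207
Longest matching prefix is /20 -> next hop DMZ-FW.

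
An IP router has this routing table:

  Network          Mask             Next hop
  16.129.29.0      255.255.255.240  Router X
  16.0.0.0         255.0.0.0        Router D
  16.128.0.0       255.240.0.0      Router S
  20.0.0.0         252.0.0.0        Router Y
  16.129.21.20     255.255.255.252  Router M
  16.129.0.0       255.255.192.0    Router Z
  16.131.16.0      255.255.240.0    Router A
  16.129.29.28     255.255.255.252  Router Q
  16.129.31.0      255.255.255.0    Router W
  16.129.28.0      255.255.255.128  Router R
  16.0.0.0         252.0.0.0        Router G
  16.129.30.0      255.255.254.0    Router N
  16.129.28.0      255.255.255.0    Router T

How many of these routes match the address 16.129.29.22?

4

Prefixes containing 16.129.29.22:
  16.0.0.0/6 (16.0.0.0 - 19.255.255.255)
  16.0.0.0/8 (16.0.0.0 - 16.255.255.255)
  16.128.0.0/12 (16.128.0.0 - 16.143.255.255)
  16.129.0.0/18 (16.129.0.0 - 16.129.63.255)
Total matching entries: 4.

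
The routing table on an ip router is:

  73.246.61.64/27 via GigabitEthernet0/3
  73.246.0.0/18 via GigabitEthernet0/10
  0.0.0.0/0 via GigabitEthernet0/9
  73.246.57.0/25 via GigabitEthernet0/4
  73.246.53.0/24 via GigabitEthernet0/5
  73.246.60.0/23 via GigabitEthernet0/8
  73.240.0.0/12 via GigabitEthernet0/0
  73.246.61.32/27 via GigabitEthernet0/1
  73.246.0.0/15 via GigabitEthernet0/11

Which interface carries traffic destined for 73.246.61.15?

GigabitEthernet0/8

Routes whose prefix contains 73.246.61.15:
  0.0.0.0/0 (default, matches everything) -> GigabitEthernet0/9
  73.240.0.0/12 (73.240.0.0 - 73.255.255.255) -> GigabitEthernet0/0
  73.246.0.0/15 (73.246.0.0 - 73.247.255.255) -> GigabitEthernet0/11
  73.246.0.0/18 (73.246.0.0 - 73.246.63.255) -> GigabitEthernet0/10
  73.246.60.0/23 (73.246.60.0 - 73.246.61.255) -> GigabitEthernet0/8
More-specific entries that do NOT match:
  73.246.61.64/27 (73.246.61.64 - 73.246.61.95) does not contain 73.246.61.15
  73.246.61.32/27 (73.246.61.32 - 73.246.61.63) does not contain 73.246.61.15
  73.246.57.0/25 (73.246.57.0 - 73.246.57.127) does not contain 73.246.61.15
  73.246.53.0/24 (73.246.53.0 - 73.246.53.255) does not contain 73.246.61.15
Longest matching prefix is /23 -> interface GigabitEthernet0/8.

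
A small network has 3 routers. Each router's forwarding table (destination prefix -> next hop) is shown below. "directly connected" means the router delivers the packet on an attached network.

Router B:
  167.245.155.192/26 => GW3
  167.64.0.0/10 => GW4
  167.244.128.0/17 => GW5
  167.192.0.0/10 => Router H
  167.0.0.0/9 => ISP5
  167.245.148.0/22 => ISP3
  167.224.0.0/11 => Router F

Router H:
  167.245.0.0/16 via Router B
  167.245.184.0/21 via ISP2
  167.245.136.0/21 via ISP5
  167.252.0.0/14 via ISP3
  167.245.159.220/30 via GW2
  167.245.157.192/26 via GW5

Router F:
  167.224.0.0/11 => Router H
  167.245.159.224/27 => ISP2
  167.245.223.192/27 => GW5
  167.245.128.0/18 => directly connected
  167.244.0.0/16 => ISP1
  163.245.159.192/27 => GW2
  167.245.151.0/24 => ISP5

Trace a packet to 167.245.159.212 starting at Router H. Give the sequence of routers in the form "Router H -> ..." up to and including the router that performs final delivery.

Router H -> Router B -> Router F

At Router H: longest match for 167.245.159.212 is 167.245.0.0/16 -> Router B
At Router B: longest match for 167.245.159.212 is 167.224.0.0/11 -> Router F
At Router F: longest match for 167.245.159.212 is 167.245.128.0/18 -> directly connected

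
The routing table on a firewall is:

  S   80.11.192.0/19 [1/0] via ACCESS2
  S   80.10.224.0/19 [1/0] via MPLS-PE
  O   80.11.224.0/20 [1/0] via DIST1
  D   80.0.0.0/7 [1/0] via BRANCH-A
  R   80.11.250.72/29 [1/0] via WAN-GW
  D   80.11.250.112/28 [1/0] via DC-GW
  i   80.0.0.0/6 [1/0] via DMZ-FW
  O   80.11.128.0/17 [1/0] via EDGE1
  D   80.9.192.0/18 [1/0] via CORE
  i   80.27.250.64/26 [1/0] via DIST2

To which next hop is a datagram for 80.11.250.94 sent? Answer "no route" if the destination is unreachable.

EDGE1

Routes whose prefix contains 80.11.250.94:
  80.0.0.0/6 (80.0.0.0 - 83.255.255.255) -> DMZ-FW
  80.0.0.0/7 (80.0.0.0 - 81.255.255.255) -> BRANCH-A
  80.11.128.0/17 (80.11.128.0 - 80.11.255.255) -> EDGE1
More-specific entries that do NOT match:
  80.11.250.72/29 (80.11.250.72 - 80.11.250.79) does not contain 80.11.250.94
  80.11.250.112/28 (80.11.250.112 - 80.11.250.127) does not contain 80.11.250.94
  80.27.250.64/26 (80.27.250.64 - 80.27.250.127) does not contain 80.11.250.94
  80.11.224.0/20 (80.11.224.0 - 80.11.239.255) does not contain 80.11.250.94
  80.11.192.0/19 (80.11.192.0 - 80.11.223.255) does not contain 80.11.250.94
  80.10.224.0/19 (80.10.224.0 - 80.10.255.255) does not contain 80.11.250.94
  80.9.192.0/18 (80.9.192.0 - 80.9.255.255) does not contain 80.11.250.94
Longest matching prefix is /17 -> next hop EDGE1.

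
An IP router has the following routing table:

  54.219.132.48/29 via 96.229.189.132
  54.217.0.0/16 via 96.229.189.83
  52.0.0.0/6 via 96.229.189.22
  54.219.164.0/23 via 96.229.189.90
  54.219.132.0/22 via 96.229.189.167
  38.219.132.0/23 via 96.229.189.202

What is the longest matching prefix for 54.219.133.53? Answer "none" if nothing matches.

54.219.132.0/22

Entries matching 54.219.133.53:
  52.0.0.0/6 (52.0.0.0 - 55.255.255.255)
  54.219.132.0/22 (54.219.132.0 - 54.219.135.255)
Most specific is 54.219.132.0/22.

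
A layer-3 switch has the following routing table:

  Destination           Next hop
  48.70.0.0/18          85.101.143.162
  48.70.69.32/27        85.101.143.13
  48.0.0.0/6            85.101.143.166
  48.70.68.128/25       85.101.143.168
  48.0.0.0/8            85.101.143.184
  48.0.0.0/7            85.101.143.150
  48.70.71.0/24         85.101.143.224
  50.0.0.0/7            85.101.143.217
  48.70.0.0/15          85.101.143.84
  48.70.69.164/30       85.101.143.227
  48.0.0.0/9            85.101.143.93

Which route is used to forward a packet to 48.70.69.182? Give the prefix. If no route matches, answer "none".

48.70.0.0/15

Entries matching 48.70.69.182:
  48.0.0.0/6 (48.0.0.0 - 51.255.255.255)
  48.0.0.0/7 (48.0.0.0 - 49.255.255.255)
  48.0.0.0/8 (48.0.0.0 - 48.255.255.255)
  48.0.0.0/9 (48.0.0.0 - 48.127.255.255)
  48.70.0.0/15 (48.70.0.0 - 48.71.255.255)
Most specific is 48.70.0.0/15.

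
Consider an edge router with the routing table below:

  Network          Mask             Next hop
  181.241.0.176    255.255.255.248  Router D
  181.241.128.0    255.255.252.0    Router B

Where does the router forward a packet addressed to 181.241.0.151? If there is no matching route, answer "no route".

No entry's prefix contains 181.241.0.151; there is no default route.

no route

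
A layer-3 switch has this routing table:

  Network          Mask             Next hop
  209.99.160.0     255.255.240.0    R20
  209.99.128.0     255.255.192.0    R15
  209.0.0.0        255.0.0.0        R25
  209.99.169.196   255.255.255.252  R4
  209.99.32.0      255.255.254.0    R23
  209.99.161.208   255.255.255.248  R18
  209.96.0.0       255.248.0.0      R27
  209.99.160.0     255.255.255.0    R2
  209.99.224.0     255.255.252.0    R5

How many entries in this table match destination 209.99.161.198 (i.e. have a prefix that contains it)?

Prefixes containing 209.99.161.198:
  209.0.0.0/8 (209.0.0.0 - 209.255.255.255)
  209.96.0.0/13 (209.96.0.0 - 209.103.255.255)
  209.99.128.0/18 (209.99.128.0 - 209.99.191.255)
  209.99.160.0/20 (209.99.160.0 - 209.99.175.255)
Total matching entries: 4.

4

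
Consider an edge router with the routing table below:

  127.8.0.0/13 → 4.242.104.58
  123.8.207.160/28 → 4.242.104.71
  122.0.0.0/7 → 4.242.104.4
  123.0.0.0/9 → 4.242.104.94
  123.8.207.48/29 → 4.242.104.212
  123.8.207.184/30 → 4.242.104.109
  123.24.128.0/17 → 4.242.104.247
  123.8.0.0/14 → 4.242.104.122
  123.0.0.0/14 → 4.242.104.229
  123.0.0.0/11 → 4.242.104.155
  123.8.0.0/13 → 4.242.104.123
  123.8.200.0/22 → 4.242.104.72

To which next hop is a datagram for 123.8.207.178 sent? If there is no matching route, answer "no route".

4.242.104.122

Routes whose prefix contains 123.8.207.178:
  122.0.0.0/7 (122.0.0.0 - 123.255.255.255) -> 4.242.104.4
  123.0.0.0/9 (123.0.0.0 - 123.127.255.255) -> 4.242.104.94
  123.0.0.0/11 (123.0.0.0 - 123.31.255.255) -> 4.242.104.155
  123.8.0.0/13 (123.8.0.0 - 123.15.255.255) -> 4.242.104.123
  123.8.0.0/14 (123.8.0.0 - 123.11.255.255) -> 4.242.104.122
More-specific entries that do NOT match:
  123.8.207.184/30 (123.8.207.184 - 123.8.207.187) does not contain 123.8.207.178
  123.8.207.48/29 (123.8.207.48 - 123.8.207.55) does not contain 123.8.207.178
  123.8.207.160/28 (123.8.207.160 - 123.8.207.175) does not contain 123.8.207.178
  123.8.200.0/22 (123.8.200.0 - 123.8.203.255) does not contain 123.8.207.178
  123.24.128.0/17 (123.24.128.0 - 123.24.255.255) does not contain 123.8.207.178
Longest matching prefix is /14 -> next hop 4.242.104.122.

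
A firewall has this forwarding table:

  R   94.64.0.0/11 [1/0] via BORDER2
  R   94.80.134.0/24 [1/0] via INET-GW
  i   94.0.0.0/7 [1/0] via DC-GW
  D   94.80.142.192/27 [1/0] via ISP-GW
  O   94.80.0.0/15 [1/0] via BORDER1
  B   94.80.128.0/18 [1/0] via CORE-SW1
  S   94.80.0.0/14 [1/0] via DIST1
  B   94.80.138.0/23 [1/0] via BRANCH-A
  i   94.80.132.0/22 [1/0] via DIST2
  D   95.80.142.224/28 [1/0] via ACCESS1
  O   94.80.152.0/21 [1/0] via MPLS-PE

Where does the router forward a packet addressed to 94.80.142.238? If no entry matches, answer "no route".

CORE-SW1

Routes whose prefix contains 94.80.142.238:
  94.0.0.0/7 (94.0.0.0 - 95.255.255.255) -> DC-GW
  94.64.0.0/11 (94.64.0.0 - 94.95.255.255) -> BORDER2
  94.80.0.0/14 (94.80.0.0 - 94.83.255.255) -> DIST1
  94.80.0.0/15 (94.80.0.0 - 94.81.255.255) -> BORDER1
  94.80.128.0/18 (94.80.128.0 - 94.80.191.255) -> CORE-SW1
More-specific entries that do NOT match:
  95.80.142.224/28 (95.80.142.224 - 95.80.142.239) does not contain 94.80.142.238
  94.80.142.192/27 (94.80.142.192 - 94.80.142.223) does not contain 94.80.142.238
  94.80.134.0/24 (94.80.134.0 - 94.80.134.255) does not contain 94.80.142.238
  94.80.138.0/23 (94.80.138.0 - 94.80.139.255) does not contain 94.80.142.238
  94.80.132.0/22 (94.80.132.0 - 94.80.135.255) does not contain 94.80.142.238
  94.80.152.0/21 (94.80.152.0 - 94.80.159.255) does not contain 94.80.142.238
Longest matching prefix is /18 -> next hop CORE-SW1.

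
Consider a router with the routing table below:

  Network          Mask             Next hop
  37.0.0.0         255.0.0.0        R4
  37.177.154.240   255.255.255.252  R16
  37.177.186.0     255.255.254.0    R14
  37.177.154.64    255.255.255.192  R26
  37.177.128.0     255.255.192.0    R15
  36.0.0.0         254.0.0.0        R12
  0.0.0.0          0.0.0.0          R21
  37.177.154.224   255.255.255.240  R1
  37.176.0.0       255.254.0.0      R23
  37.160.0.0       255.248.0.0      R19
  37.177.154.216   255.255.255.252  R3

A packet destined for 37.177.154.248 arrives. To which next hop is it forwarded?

Routes whose prefix contains 37.177.154.248:
  0.0.0.0/0 (default, matches everything) -> R21
  36.0.0.0/7 (36.0.0.0 - 37.255.255.255) -> R12
  37.0.0.0/8 (37.0.0.0 - 37.255.255.255) -> R4
  37.176.0.0/15 (37.176.0.0 - 37.177.255.255) -> R23
  37.177.128.0/18 (37.177.128.0 - 37.177.191.255) -> R15
More-specific entries that do NOT match:
  37.177.154.240/30 (37.177.154.240 - 37.177.154.243) does not contain 37.177.154.248
  37.177.154.216/30 (37.177.154.216 - 37.177.154.219) does not contain 37.177.154.248
  37.177.154.224/28 (37.177.154.224 - 37.177.154.239) does not contain 37.177.154.248
  37.177.154.64/26 (37.177.154.64 - 37.177.154.127) does not contain 37.177.154.248
  37.177.186.0/23 (37.177.186.0 - 37.177.187.255) does not contain 37.177.154.248
Longest matching prefix is /18 -> next hop R15.

R15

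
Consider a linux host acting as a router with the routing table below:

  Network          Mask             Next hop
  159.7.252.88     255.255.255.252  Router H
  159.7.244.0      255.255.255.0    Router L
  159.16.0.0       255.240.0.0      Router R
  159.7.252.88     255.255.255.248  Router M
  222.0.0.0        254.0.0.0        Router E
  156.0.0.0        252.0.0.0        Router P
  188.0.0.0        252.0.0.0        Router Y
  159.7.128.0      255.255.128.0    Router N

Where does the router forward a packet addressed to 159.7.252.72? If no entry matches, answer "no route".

Router N

Routes whose prefix contains 159.7.252.72:
  156.0.0.0/6 (156.0.0.0 - 159.255.255.255) -> Router P
  159.7.128.0/17 (159.7.128.0 - 159.7.255.255) -> Router N
More-specific entries that do NOT match:
  159.7.252.88/30 (159.7.252.88 - 159.7.252.91) does not contain 159.7.252.72
  159.7.252.88/29 (159.7.252.88 - 159.7.252.95) does not contain 159.7.252.72
  159.7.244.0/24 (159.7.244.0 - 159.7.244.255) does not contain 159.7.252.72
Longest matching prefix is /17 -> next hop Router N.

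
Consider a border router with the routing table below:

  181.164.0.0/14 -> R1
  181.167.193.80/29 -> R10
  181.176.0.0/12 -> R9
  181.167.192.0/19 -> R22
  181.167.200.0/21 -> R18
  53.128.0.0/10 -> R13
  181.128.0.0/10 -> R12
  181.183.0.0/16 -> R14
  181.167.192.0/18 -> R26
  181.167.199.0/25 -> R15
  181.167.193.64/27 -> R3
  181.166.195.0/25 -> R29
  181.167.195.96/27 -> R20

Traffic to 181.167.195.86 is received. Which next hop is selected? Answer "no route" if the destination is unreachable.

Routes whose prefix contains 181.167.195.86:
  181.128.0.0/10 (181.128.0.0 - 181.191.255.255) -> R12
  181.164.0.0/14 (181.164.0.0 - 181.167.255.255) -> R1
  181.167.192.0/18 (181.167.192.0 - 181.167.255.255) -> R26
  181.167.192.0/19 (181.167.192.0 - 181.167.223.255) -> R22
More-specific entries that do NOT match:
  181.167.193.80/29 (181.167.193.80 - 181.167.193.87) does not contain 181.167.195.86
  181.167.193.64/27 (181.167.193.64 - 181.167.193.95) does not contain 181.167.195.86
  181.167.195.96/27 (181.167.195.96 - 181.167.195.127) does not contain 181.167.195.86
  181.167.199.0/25 (181.167.199.0 - 181.167.199.127) does not contain 181.167.195.86
  181.166.195.0/25 (181.166.195.0 - 181.166.195.127) does not contain 181.167.195.86
  181.167.200.0/21 (181.167.200.0 - 181.167.207.255) does not contain 181.167.195.86
Longest matching prefix is /19 -> next hop R22.

R22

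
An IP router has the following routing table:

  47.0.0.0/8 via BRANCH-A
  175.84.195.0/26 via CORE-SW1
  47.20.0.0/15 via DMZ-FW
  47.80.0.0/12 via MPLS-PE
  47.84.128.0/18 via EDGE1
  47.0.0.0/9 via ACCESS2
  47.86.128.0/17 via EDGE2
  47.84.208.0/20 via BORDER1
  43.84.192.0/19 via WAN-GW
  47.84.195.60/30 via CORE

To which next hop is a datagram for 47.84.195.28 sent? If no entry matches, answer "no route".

Routes whose prefix contains 47.84.195.28:
  47.0.0.0/8 (47.0.0.0 - 47.255.255.255) -> BRANCH-A
  47.0.0.0/9 (47.0.0.0 - 47.127.255.255) -> ACCESS2
  47.80.0.0/12 (47.80.0.0 - 47.95.255.255) -> MPLS-PE
More-specific entries that do NOT match:
  47.84.195.60/30 (47.84.195.60 - 47.84.195.63) does not contain 47.84.195.28
  175.84.195.0/26 (175.84.195.0 - 175.84.195.63) does not contain 47.84.195.28
  47.84.208.0/20 (47.84.208.0 - 47.84.223.255) does not contain 47.84.195.28
  43.84.192.0/19 (43.84.192.0 - 43.84.223.255) does not contain 47.84.195.28
  47.84.128.0/18 (47.84.128.0 - 47.84.191.255) does not contain 47.84.195.28
  47.86.128.0/17 (47.86.128.0 - 47.86.255.255) does not contain 47.84.195.28
  47.20.0.0/15 (47.20.0.0 - 47.21.255.255) does not contain 47.84.195.28
Longest matching prefix is /12 -> next hop MPLS-PE.

MPLS-PE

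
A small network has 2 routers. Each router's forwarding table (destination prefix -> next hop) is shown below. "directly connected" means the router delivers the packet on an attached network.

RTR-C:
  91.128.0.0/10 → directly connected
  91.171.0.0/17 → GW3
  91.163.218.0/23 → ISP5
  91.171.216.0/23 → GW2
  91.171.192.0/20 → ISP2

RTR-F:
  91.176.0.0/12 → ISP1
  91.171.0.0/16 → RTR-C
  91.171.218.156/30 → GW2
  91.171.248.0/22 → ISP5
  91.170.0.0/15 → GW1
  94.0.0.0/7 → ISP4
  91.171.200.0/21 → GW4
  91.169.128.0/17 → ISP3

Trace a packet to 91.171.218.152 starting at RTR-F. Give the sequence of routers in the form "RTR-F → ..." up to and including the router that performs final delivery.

At RTR-F: longest match for 91.171.218.152 is 91.171.0.0/16 -> RTR-C
At RTR-C: longest match for 91.171.218.152 is 91.128.0.0/10 -> directly connected

RTR-F → RTR-C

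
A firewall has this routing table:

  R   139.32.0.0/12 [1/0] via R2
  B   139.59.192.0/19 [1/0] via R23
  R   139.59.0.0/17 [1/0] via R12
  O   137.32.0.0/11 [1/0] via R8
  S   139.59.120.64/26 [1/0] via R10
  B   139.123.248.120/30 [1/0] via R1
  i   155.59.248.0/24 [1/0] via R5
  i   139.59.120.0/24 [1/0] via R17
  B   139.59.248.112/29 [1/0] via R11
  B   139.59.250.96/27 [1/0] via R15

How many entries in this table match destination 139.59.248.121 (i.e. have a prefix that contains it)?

0

No listed prefix contains 139.59.248.121.
Total matching entries: 0.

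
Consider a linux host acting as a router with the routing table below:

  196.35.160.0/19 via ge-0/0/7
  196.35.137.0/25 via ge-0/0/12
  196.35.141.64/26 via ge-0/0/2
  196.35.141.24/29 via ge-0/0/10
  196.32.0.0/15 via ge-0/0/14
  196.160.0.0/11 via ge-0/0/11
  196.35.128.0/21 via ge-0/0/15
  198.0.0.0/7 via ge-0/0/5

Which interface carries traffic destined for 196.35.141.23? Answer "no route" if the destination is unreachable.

No entry's prefix contains 196.35.141.23; there is no default route.

no route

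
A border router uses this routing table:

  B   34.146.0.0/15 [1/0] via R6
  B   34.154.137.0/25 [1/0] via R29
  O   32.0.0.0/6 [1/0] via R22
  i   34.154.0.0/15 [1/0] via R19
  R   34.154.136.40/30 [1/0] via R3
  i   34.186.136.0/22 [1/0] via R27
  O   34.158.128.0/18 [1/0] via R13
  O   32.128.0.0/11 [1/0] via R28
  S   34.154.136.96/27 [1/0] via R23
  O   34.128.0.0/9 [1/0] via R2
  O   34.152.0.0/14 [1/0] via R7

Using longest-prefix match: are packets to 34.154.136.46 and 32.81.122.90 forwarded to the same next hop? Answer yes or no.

34.154.136.46: longest match 34.154.0.0/15 -> R19
32.81.122.90: longest match 32.0.0.0/6 -> R22

no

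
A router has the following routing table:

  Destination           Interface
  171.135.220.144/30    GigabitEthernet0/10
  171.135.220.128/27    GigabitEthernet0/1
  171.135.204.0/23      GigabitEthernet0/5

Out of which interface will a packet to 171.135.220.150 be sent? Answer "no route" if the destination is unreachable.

Routes whose prefix contains 171.135.220.150:
  171.135.220.128/27 (171.135.220.128 - 171.135.220.159) -> GigabitEthernet0/1
More-specific entries that do NOT match:
  171.135.220.144/30 (171.135.220.144 - 171.135.220.147) does not contain 171.135.220.150
Longest matching prefix is /27 -> interface GigabitEthernet0/1.

GigabitEthernet0/1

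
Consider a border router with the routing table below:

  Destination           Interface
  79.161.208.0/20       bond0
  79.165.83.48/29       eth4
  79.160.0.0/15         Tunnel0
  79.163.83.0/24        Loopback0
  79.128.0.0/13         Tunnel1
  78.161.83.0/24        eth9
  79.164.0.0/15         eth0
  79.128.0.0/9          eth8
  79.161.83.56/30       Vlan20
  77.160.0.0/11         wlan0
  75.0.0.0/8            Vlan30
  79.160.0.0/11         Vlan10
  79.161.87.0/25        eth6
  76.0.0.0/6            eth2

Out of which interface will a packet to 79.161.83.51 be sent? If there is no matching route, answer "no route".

Tunnel0

Routes whose prefix contains 79.161.83.51:
  76.0.0.0/6 (76.0.0.0 - 79.255.255.255) -> eth2
  79.128.0.0/9 (79.128.0.0 - 79.255.255.255) -> eth8
  79.160.0.0/11 (79.160.0.0 - 79.191.255.255) -> Vlan10
  79.160.0.0/15 (79.160.0.0 - 79.161.255.255) -> Tunnel0
More-specific entries that do NOT match:
  79.161.83.56/30 (79.161.83.56 - 79.161.83.59) does not contain 79.161.83.51
  79.165.83.48/29 (79.165.83.48 - 79.165.83.55) does not contain 79.161.83.51
  79.161.87.0/25 (79.161.87.0 - 79.161.87.127) does not contain 79.161.83.51
  79.163.83.0/24 (79.163.83.0 - 79.163.83.255) does not contain 79.161.83.51
  78.161.83.0/24 (78.161.83.0 - 78.161.83.255) does not contain 79.161.83.51
  79.161.208.0/20 (79.161.208.0 - 79.161.223.255) does not contain 79.161.83.51
Longest matching prefix is /15 -> interface Tunnel0.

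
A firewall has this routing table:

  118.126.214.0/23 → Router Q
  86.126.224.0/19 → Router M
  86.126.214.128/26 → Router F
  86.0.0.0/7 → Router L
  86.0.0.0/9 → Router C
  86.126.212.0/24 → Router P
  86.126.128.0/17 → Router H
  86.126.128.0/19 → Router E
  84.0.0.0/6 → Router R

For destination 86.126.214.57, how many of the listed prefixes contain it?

Prefixes containing 86.126.214.57:
  84.0.0.0/6 (84.0.0.0 - 87.255.255.255)
  86.0.0.0/7 (86.0.0.0 - 87.255.255.255)
  86.0.0.0/9 (86.0.0.0 - 86.127.255.255)
  86.126.128.0/17 (86.126.128.0 - 86.126.255.255)
Total matching entries: 4.

4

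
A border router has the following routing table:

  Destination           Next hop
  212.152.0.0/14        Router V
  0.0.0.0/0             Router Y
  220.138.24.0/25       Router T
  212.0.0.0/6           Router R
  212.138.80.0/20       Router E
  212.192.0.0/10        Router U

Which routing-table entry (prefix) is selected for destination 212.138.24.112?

212.0.0.0/6

Entries matching 212.138.24.112:
  0.0.0.0/0 (default, matches everything)
  212.0.0.0/6 (212.0.0.0 - 215.255.255.255)
Most specific is 212.0.0.0/6.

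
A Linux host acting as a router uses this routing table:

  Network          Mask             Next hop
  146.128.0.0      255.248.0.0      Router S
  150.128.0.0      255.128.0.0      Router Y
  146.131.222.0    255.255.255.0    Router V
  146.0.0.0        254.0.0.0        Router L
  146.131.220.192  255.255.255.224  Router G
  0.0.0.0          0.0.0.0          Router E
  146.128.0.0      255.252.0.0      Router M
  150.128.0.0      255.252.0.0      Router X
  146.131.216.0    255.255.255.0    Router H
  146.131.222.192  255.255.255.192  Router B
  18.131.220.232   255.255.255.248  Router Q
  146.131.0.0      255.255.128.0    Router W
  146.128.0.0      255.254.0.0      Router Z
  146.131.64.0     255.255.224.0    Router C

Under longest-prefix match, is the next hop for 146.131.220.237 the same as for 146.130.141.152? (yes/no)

yes

146.131.220.237: longest match 146.128.0.0/14 -> Router M
146.130.141.152: longest match 146.128.0.0/14 -> Router M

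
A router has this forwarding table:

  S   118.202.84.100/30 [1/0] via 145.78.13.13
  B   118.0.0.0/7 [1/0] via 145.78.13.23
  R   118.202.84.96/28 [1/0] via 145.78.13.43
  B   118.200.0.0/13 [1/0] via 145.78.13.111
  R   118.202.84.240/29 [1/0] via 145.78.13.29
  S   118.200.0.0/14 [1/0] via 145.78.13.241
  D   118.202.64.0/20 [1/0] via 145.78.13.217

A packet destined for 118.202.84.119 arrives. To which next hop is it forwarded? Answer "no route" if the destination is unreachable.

Routes whose prefix contains 118.202.84.119:
  118.0.0.0/7 (118.0.0.0 - 119.255.255.255) -> 145.78.13.23
  118.200.0.0/13 (118.200.0.0 - 118.207.255.255) -> 145.78.13.111
  118.200.0.0/14 (118.200.0.0 - 118.203.255.255) -> 145.78.13.241
More-specific entries that do NOT match:
  118.202.84.100/30 (118.202.84.100 - 118.202.84.103) does not contain 118.202.84.119
  118.202.84.240/29 (118.202.84.240 - 118.202.84.247) does not contain 118.202.84.119
  118.202.84.96/28 (118.202.84.96 - 118.202.84.111) does not contain 118.202.84.119
  118.202.64.0/20 (118.202.64.0 - 118.202.79.255) does not contain 118.202.84.119
Longest matching prefix is /14 -> next hop 145.78.13.241.

145.78.13.241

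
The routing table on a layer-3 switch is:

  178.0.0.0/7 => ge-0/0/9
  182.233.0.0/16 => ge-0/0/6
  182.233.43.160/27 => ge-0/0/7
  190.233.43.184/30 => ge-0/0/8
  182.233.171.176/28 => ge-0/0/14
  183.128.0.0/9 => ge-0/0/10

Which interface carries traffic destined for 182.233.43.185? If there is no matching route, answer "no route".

ge-0/0/7

Routes whose prefix contains 182.233.43.185:
  182.233.0.0/16 (182.233.0.0 - 182.233.255.255) -> ge-0/0/6
  182.233.43.160/27 (182.233.43.160 - 182.233.43.191) -> ge-0/0/7
More-specific entries that do NOT match:
  190.233.43.184/30 (190.233.43.184 - 190.233.43.187) does not contain 182.233.43.185
  182.233.171.176/28 (182.233.171.176 - 182.233.171.191) does not contain 182.233.43.185
Longest matching prefix is /27 -> interface ge-0/0/7.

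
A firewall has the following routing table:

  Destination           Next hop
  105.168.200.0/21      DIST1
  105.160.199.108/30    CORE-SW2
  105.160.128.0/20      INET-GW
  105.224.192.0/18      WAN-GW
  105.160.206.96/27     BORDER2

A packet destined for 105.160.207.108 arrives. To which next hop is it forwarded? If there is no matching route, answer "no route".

no route

No entry's prefix contains 105.160.207.108; there is no default route.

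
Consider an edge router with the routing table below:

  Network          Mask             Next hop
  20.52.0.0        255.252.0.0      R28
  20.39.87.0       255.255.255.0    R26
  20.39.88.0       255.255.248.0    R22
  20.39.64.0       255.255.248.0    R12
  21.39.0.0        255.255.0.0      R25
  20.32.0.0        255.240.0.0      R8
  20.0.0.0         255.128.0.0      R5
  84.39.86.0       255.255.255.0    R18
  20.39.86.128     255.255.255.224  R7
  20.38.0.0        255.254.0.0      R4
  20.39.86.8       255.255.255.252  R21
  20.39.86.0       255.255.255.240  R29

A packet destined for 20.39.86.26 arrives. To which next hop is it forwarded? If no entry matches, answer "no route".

Routes whose prefix contains 20.39.86.26:
  20.0.0.0/9 (20.0.0.0 - 20.127.255.255) -> R5
  20.32.0.0/12 (20.32.0.0 - 20.47.255.255) -> R8
  20.38.0.0/15 (20.38.0.0 - 20.39.255.255) -> R4
More-specific entries that do NOT match:
  20.39.86.8/30 (20.39.86.8 - 20.39.86.11) does not contain 20.39.86.26
  20.39.86.0/28 (20.39.86.0 - 20.39.86.15) does not contain 20.39.86.26
  20.39.86.128/27 (20.39.86.128 - 20.39.86.159) does not contain 20.39.86.26
  20.39.87.0/24 (20.39.87.0 - 20.39.87.255) does not contain 20.39.86.26
  84.39.86.0/24 (84.39.86.0 - 84.39.86.255) does not contain 20.39.86.26
  20.39.88.0/21 (20.39.88.0 - 20.39.95.255) does not contain 20.39.86.26
  20.39.64.0/21 (20.39.64.0 - 20.39.71.255) does not contain 20.39.86.26
  21.39.0.0/16 (21.39.0.0 - 21.39.255.255) does not contain 20.39.86.26
Longest matching prefix is /15 -> next hop R4.

R4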